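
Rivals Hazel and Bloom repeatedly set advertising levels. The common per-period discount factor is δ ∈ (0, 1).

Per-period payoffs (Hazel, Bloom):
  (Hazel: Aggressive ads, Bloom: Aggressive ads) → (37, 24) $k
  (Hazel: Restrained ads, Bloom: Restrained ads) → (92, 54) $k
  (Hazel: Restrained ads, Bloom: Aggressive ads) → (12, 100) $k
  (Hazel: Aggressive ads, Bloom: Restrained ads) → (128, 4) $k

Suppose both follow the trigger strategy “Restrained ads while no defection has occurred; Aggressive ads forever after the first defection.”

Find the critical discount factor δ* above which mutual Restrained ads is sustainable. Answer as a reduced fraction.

23/38

Hazel's threshold: (128−92)/(128−37) = 36/91.
Bloom's threshold: (100−54)/(100−24) = 23/38.
36/91 < 23/38, so Bloom binds and δ* = 23/38.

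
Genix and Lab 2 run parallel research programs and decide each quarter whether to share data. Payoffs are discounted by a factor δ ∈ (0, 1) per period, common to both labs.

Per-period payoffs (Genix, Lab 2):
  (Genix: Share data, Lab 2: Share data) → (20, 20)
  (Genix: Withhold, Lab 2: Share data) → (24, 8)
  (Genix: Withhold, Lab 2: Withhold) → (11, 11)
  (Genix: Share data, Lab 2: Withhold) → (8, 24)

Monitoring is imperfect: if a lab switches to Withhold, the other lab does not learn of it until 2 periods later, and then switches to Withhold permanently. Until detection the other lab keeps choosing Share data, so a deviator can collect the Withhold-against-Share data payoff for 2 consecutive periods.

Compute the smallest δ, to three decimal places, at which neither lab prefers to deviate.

The best deviation is to choose Withhold for all 2 undetected periods, earning 24 each, then 11 forever once detected.
Deviation value: 24(1−δ^2)/(1−δ) + 11δ^2/(1−δ); cooperation value: 20/(1−δ).
IC: 20 ≥ 24(1−δ^2) + 11δ^2 = 24 − 13δ^2.
So δ^2 ≥ 4/13, giving δ ≥ (4/13)^(1/2) ≈ 0.555.

0.555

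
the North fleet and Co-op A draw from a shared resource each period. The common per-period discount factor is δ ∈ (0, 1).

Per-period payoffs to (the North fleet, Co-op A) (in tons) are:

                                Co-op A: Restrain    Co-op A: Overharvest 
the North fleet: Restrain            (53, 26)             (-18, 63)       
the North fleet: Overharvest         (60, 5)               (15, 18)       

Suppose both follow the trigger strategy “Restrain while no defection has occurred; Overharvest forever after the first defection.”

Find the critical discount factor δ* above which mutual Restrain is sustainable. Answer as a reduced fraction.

For the North fleet: deviation gain 60−53 = 7, per-period punishment loss 53−15 = 38. IC gives δ ≥ 7/45.
For Co-op A: gain 37, loss 8 per period, so δ ≥ 37/45.
The tighter constraint is Co-op A's, so cooperation needs δ ≥ 37/45.

37/45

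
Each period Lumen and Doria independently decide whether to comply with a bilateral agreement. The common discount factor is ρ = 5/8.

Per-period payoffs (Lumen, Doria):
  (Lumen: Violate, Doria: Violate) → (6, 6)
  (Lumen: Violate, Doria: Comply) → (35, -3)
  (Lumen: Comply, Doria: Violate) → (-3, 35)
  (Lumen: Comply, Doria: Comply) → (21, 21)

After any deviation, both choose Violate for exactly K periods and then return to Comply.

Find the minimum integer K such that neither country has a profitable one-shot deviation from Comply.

IC: ρ(1−ρ^K)/(1−ρ) ≥ (35−21)/(21−6) = 14/15.
With ρ = 5/8: need 1 − ρ^K ≥ 14/15·(1−5/8)/(5/8), i.e. ρ^K ≤ 0.4400.
Since (5/8)^1 = 0.6250 and (5/8)^2 = 0.3906, the smallest such K is 2.

2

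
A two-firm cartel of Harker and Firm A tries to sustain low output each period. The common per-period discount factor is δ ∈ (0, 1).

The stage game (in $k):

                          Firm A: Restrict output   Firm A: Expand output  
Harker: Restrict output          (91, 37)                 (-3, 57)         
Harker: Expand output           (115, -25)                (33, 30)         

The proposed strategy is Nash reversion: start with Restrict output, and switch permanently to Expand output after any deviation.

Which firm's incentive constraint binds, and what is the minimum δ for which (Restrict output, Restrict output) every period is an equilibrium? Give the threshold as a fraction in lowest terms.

Firm A; δ ≥ 20/27

Harker's threshold: (115−91)/(115−33) = 12/41.
Firm A's threshold: (57−37)/(57−30) = 20/27.
12/41 < 20/27, so Firm A binds and δ* = 20/27.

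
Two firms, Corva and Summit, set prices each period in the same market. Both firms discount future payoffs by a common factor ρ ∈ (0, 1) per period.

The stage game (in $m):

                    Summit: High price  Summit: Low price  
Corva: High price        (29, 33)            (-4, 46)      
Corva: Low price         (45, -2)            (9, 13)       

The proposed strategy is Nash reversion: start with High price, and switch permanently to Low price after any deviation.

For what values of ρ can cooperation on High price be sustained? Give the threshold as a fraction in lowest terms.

4/9

Corva's threshold: (45−29)/(45−9) = 4/9.
Summit's threshold: (46−33)/(46−13) = 13/33.
4/9 > 13/33, so Corva binds and ρ* = 4/9.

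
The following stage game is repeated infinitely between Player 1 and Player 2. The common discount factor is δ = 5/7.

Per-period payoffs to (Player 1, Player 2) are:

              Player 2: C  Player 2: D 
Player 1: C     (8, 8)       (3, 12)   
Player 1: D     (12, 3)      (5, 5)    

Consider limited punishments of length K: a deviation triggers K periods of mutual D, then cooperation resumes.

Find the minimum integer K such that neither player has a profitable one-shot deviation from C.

IC: δ(1−δ^K)/(1−δ) ≥ (12−8)/(8−5) = 4/3.
With δ = 5/7: need 1 − δ^K ≥ 4/3·(1−5/7)/(5/7), i.e. δ^K ≤ 0.4667.
Since (5/7)^2 = 0.5102 and (5/7)^3 = 0.3644, the smallest such K is 3.

3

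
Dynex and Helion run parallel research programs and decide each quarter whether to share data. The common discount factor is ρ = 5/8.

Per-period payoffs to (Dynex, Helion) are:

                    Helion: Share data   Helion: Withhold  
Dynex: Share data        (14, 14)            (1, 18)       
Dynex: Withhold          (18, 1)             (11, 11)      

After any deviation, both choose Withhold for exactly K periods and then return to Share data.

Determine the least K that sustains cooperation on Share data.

4

No profitable deviation requires (14−11)(ρ+…+ρ^K) ≥ 18−14, i.e. ρ+…+ρ^K ≥ 4/3 ≈ 1.3333.
With ρ = 5/8, the partial sums are K=1: 0.6250, K=2: 1.0156, K=3: 1.2598, K=4: 1.4124.
K = 4 is the first length at which the sum reaches 1.3333.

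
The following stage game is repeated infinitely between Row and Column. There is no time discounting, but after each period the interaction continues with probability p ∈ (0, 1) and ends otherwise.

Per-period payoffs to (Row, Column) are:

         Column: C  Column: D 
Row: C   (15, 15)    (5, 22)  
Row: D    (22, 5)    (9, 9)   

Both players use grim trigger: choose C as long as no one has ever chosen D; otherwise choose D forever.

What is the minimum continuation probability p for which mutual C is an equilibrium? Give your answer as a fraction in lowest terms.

7/13

Expected cooperation value is 15 + p·15 + p²·15 + … = 15/(1−p); deviation gives 22 + p·9/(1−p).
15 ≥ 22(1−p) + 9p ⇒ 13p ≥ 7 ⇒ p ≥ 7/13.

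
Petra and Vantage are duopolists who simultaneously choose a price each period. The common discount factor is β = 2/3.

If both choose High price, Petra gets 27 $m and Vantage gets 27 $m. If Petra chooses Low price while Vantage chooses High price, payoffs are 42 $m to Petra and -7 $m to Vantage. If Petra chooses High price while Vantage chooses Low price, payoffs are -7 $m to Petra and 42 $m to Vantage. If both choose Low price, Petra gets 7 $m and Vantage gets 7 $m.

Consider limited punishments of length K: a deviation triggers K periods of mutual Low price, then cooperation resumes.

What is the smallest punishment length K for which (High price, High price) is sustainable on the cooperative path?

2

Need Σ_{k=1}^{K} β^k ≥ (42−27)/(27−7) = 0.7500 at β = 2/3.
At K = 1 the sum is 0.6667 < 0.7500; at K = 2 it is 1.1111 ≥ 0.7500.
So the minimum punishment length is K = 2.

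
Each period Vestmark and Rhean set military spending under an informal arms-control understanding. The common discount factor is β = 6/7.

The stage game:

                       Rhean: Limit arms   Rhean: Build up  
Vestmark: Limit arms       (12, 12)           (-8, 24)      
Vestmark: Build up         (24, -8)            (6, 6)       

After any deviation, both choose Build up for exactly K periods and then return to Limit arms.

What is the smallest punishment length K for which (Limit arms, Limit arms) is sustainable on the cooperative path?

No profitable deviation requires (12−6)(β+…+β^K) ≥ 24−12, i.e. β+…+β^K ≥ 2 ≈ 2.0000.
With β = 6/7, the partial sums are K=1: 0.8571, K=2: 1.5918, K=3: 2.2216.
K = 3 is the first length at which the sum reaches 2.0000.

3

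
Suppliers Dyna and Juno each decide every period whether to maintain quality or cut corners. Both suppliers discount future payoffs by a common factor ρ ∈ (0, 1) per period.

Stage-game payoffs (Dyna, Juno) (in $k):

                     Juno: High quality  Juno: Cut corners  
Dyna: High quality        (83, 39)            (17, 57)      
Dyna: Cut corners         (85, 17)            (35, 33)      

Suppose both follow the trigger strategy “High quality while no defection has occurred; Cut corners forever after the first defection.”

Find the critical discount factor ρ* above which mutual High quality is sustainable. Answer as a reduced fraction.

3/4

Dyna: cooperation gives 83 each period; deviation gives 85 once then 35 forever.
  83/(1−ρ) ≥ 85 + 35ρ/(1−ρ) ⇒ ρ ≥ 2/50 = 1/25.
Juno: cooperation gives 39 each period; deviation gives 57 once then 33 forever.
  ρ ≥ 18/24 = 3/4.
Both must hold, so the binding constraint is Juno's: ρ ≥ 3/4.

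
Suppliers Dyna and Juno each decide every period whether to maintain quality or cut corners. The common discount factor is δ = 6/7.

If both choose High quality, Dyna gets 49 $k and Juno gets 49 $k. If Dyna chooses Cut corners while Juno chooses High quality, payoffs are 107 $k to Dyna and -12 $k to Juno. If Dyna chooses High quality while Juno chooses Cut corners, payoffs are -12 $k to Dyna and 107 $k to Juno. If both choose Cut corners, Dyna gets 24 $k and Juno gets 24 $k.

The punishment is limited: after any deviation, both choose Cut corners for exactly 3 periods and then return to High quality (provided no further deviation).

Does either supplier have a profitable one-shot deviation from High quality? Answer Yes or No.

A one-shot deviation gives 107 now, then 24 for 3 periods, then back to 49.
Gain from deviating: (107−49) today; loss: (49−24) in each of the next 3 periods.
No-deviation condition: (49−24)(δ+…+δ^3) ≥ 107−49, i.e. δ+…+δ^3 ≥ 58/25.
At δ = 6/7: δ+…+δ^3 = 2.2216 < 2.3200.
So cooperation is not sustainable.

Yes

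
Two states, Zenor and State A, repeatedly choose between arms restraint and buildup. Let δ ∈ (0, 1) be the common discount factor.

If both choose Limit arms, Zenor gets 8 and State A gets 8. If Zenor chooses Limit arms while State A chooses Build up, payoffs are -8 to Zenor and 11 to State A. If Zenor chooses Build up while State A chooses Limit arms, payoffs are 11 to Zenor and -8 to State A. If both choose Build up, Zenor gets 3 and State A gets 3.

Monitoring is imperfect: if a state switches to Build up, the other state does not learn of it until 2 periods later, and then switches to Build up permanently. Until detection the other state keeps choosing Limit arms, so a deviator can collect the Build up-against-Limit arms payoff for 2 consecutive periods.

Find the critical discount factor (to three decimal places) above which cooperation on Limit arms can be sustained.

A deviator earns 11 for 2 periods, then 3 forever; cooperating earns 8 forever. Multiplying the IC by (1−δ):
8 ≥ 11(1−δ^2) + 3δ^2, so 8·δ^2 ≥ 3 and δ^2 ≥ 3/8.
δ ≥ (3/8)^(1/2) ≈ 0.612.

0.612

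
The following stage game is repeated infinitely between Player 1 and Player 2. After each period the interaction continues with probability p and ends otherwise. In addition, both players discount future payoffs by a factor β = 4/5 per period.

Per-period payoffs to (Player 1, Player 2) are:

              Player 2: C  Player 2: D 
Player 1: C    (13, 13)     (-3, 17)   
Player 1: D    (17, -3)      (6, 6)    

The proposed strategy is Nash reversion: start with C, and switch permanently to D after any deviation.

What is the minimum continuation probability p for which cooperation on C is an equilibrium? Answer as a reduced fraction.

With continuation probability p and discount β, the effective per-period discount factor is βp.
Grim-trigger IC: βp ≥ (17−13)/(17−6) = 4/11.
So p ≥ (4/11)/(4/5) = 5/11.

5/11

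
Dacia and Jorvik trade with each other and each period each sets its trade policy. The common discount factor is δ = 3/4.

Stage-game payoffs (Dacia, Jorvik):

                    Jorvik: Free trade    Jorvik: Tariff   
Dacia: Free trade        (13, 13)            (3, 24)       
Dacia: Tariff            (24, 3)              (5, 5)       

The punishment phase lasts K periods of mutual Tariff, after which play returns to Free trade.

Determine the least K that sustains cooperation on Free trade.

3

No profitable deviation requires (13−5)(δ+…+δ^K) ≥ 24−13, i.e. δ+…+δ^K ≥ 11/8 ≈ 1.3750.
With δ = 3/4, the partial sums are K=1: 0.7500, K=2: 1.3125, K=3: 1.7344.
K = 3 is the first length at which the sum reaches 1.3750.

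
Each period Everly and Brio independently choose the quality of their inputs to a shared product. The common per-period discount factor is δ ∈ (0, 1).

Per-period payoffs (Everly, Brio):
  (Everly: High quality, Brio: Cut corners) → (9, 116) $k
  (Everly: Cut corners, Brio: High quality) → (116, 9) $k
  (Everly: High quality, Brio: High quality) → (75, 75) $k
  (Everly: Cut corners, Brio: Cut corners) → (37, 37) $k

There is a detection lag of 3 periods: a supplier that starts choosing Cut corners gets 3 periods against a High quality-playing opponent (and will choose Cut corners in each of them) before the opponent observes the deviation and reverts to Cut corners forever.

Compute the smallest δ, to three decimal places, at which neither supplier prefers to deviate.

The best deviation is to choose Cut corners for all 3 undetected periods, earning 116 each, then 37 forever once detected.
Deviation value: 116(1−δ^3)/(1−δ) + 37δ^3/(1−δ); cooperation value: 75/(1−δ).
IC: 75 ≥ 116(1−δ^3) + 37δ^3 = 116 − 79δ^3.
So δ^3 ≥ 41/79, giving δ ≥ (41/79)^(1/3) ≈ 0.804.

0.804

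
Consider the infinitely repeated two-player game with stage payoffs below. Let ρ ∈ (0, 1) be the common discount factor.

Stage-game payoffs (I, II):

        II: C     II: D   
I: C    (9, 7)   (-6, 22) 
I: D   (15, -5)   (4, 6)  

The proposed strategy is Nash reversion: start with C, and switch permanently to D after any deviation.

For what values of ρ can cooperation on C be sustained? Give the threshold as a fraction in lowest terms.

I's threshold: (15−9)/(15−4) = 6/11.
II's threshold: (22−7)/(22−6) = 15/16.
6/11 < 15/16, so II binds and ρ* = 15/16.

15/16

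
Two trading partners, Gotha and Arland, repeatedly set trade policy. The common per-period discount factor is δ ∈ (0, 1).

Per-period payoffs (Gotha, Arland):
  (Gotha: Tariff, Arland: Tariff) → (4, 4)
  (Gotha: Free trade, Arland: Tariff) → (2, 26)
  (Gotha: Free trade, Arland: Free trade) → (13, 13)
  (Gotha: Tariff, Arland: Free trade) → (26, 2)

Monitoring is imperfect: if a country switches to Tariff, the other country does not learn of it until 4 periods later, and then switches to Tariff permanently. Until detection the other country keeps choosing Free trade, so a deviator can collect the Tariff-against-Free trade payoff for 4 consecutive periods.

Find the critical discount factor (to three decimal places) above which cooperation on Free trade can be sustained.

A deviator earns 26 for 4 periods, then 4 forever; cooperating earns 13 forever. Multiplying the IC by (1−δ):
13 ≥ 26(1−δ^4) + 4δ^4, so 22·δ^4 ≥ 13 and δ^4 ≥ 13/22.
δ ≥ (13/22)^(1/4) ≈ 0.877.

0.877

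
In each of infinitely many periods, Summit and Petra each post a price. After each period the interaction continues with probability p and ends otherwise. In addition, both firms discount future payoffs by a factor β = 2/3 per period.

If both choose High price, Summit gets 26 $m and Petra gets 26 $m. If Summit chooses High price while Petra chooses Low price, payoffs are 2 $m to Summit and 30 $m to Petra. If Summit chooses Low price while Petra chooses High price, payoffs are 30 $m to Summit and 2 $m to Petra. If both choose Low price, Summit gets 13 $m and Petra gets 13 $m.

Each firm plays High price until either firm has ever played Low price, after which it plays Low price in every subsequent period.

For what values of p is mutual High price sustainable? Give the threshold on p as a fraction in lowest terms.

6/17

With continuation probability p and discount β, the effective per-period discount factor is βp.
Grim-trigger IC: βp ≥ (30−26)/(30−13) = 4/17.
So p ≥ (4/17)/(2/3) = 6/17.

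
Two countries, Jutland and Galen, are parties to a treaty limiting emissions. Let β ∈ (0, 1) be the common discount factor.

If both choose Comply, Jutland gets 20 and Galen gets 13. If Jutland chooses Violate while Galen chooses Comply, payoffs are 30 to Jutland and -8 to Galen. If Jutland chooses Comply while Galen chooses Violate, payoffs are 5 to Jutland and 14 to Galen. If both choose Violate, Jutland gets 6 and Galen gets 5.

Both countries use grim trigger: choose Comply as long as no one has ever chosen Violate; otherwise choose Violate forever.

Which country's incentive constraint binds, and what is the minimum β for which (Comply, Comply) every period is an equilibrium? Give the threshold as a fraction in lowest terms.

Jutland; β ≥ 5/12

For Jutland: deviation gain 30−20 = 10, per-period punishment loss 20−6 = 14. IC gives β ≥ 10/24 = 5/12.
For Galen: gain 1, loss 8 per period, so β ≥ 1/9.
The tighter constraint is Jutland's, so cooperation needs β ≥ 5/12.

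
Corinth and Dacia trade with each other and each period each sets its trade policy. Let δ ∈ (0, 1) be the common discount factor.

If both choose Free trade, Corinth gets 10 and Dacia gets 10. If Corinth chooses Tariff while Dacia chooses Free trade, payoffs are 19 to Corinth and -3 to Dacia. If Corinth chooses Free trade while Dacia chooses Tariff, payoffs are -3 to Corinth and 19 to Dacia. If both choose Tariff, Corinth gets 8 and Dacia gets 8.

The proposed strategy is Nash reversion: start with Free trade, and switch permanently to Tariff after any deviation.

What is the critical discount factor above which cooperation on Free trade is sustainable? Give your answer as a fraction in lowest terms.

9/11

Cooperation forever yields 10 each period: 10/(1−δ).
Deviating yields 19 once, then 8 forever: 19 + 8δ/(1−δ).
No profitable deviation requires 10/(1−δ) ≥ 19 + 8δ/(1−δ).
Multiplying by (1−δ): 10 ≥ 19(1−δ) + 8δ = 19 − 11δ.
So 11δ ≥ 9, i.e. δ ≥ 9/11.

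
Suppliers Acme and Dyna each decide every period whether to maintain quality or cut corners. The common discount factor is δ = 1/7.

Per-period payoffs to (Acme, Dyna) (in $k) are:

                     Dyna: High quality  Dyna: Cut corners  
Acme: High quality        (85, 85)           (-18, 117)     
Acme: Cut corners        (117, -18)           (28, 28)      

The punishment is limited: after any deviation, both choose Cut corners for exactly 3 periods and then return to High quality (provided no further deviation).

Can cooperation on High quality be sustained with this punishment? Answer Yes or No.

No

A one-shot deviation gives 117 now, then 28 for 3 periods, then back to 85.
Gain from deviating: (117−85) today; loss: (85−28) in each of the next 3 periods.
No-deviation condition: (85−28)(δ+…+δ^3) ≥ 117−85, i.e. δ+…+δ^3 ≥ 32/57.
At δ = 1/7: δ+…+δ^3 = 0.1662 < 0.5614.
So cooperation is not sustainable.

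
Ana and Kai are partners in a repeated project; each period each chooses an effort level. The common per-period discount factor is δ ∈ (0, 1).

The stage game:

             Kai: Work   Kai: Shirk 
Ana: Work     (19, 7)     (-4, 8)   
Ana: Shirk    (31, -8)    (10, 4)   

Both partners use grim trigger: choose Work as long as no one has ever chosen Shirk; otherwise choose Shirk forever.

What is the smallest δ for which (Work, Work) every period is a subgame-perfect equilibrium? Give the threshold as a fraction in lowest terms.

For Ana: deviation gain 31−19 = 12, per-period punishment loss 19−10 = 9. IC gives δ ≥ 12/21 = 4/7.
For Kai: gain 1, loss 3 per period, so δ ≥ 1/4.
The tighter constraint is Ana's, so cooperation needs δ ≥ 4/7.

4/7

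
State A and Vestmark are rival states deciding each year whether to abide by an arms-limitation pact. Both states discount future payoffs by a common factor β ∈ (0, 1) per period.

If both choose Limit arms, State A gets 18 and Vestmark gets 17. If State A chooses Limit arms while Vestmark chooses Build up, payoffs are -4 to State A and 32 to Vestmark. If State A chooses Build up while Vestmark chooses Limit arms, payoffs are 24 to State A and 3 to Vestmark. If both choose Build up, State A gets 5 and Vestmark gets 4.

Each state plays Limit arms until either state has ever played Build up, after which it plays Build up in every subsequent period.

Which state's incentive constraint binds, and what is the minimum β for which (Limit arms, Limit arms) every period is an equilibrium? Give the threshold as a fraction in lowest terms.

State A's threshold: (24−18)/(24−5) = 6/19.
Vestmark's threshold: (32−17)/(32−4) = 15/28.
6/19 < 15/28, so Vestmark binds and β* = 15/28.

Vestmark; β ≥ 15/28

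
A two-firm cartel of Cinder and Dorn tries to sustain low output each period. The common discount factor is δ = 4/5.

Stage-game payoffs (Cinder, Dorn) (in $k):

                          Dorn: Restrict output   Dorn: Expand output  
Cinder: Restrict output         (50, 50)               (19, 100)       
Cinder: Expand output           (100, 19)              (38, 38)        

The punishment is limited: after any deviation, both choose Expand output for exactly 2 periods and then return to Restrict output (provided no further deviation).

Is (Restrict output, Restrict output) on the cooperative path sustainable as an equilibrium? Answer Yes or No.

No

Comparing payoff streams over the 3 periods until play realigns: cooperate → 50(1+δ+…+δ^2); deviate → 100 + 38(δ+…+δ^2).
Cooperation is sustained iff (50−38)(δ+…+δ^2) ≥ 100−50.
δ+…+δ^2 = 4/5·(1−(4/5)^2)/(1−4/5) = 1.4400, and (100−50)/(50−38) = 4.1667.
1.4400 < 4.1667, so cooperation is not sustainable.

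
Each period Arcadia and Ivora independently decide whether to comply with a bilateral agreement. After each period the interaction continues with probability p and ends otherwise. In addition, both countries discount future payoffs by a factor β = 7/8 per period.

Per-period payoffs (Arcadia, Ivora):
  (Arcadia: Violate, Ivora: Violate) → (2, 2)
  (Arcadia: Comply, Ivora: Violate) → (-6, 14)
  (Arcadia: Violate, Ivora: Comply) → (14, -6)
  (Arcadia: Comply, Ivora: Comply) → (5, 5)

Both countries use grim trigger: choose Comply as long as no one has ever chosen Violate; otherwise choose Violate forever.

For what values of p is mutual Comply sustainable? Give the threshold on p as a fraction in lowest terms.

6/7

With continuation probability p and discount β, the effective per-period discount factor is βp.
Grim-trigger IC: βp ≥ (14−5)/(14−2) = 3/4.
So p ≥ (3/4)/(7/8) = 6/7.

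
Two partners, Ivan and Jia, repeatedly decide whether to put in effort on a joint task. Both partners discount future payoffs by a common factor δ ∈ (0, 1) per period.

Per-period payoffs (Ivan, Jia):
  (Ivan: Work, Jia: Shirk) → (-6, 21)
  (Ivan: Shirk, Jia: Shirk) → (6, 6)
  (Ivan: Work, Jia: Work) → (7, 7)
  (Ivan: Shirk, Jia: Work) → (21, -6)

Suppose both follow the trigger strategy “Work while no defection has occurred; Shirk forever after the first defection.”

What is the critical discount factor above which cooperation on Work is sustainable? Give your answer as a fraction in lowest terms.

14/15

One-period gain from deviating is 21 − 7 = 14. The loss is 7 − 6 = 1 in every subsequent period, with present value 1·δ/(1−δ).
Deviation is unprofitable when 1·δ/(1−δ) ≥ 14, i.e. δ/(1−δ) ≥ 14.
Equivalently δ ≥ 14/(14+1) = 14/15.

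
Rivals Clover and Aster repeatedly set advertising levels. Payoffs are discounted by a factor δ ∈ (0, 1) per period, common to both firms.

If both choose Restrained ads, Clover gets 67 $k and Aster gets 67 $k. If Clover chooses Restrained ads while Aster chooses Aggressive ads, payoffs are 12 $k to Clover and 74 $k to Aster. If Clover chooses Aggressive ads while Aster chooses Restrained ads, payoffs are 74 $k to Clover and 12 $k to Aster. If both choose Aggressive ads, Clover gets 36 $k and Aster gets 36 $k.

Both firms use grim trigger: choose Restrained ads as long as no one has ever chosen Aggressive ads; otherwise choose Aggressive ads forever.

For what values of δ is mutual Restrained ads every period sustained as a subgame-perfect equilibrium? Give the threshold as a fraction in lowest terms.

One-period gain from deviating is 74 − 67 = 7. The loss is 67 − 36 = 31 in every subsequent period, with present value 31·δ/(1−δ).
Deviation is unprofitable when 31·δ/(1−δ) ≥ 7, i.e. δ/(1−δ) ≥ 7/31.
Equivalently δ ≥ 7/(7+31) = 7/38.

7/38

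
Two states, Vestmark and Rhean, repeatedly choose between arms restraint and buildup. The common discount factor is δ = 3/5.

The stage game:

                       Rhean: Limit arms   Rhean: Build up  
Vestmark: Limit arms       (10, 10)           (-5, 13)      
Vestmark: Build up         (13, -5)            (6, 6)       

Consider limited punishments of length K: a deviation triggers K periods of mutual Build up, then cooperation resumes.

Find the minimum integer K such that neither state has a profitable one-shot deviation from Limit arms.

2

Need Σ_{k=1}^{K} δ^k ≥ (13−10)/(10−6) = 0.7500 at δ = 3/5.
At K = 1 the sum is 0.6000 < 0.7500; at K = 2 it is 0.9600 ≥ 0.7500.
So the minimum punishment length is K = 2.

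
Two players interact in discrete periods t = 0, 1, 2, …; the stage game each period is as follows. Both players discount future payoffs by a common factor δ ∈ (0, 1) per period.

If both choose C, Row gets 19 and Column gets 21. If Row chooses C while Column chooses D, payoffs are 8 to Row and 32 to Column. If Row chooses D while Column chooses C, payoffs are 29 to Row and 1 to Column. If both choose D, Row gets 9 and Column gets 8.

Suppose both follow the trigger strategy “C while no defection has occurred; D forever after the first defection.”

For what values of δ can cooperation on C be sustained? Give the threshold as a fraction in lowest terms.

1/2

Row: cooperation gives 19 each period; deviation gives 29 once then 9 forever.
  19/(1−δ) ≥ 29 + 9δ/(1−δ) ⇒ δ ≥ 10/20 = 1/2.
Column: cooperation gives 21 each period; deviation gives 32 once then 8 forever.
  δ ≥ 11/24.
Both must hold, so the binding constraint is Row's: δ ≥ 1/2.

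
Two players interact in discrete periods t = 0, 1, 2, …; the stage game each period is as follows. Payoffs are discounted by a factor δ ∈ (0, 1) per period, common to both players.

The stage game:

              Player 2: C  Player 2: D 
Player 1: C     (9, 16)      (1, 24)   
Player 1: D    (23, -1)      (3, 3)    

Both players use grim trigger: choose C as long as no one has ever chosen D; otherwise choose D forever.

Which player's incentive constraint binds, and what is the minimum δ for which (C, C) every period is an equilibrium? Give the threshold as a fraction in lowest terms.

Player 1; δ ≥ 7/10

Player 1's threshold: (23−9)/(23−3) = 7/10.
Player 2's threshold: (24−16)/(24−3) = 8/21.
7/10 > 8/21, so Player 1 binds and δ* = 7/10.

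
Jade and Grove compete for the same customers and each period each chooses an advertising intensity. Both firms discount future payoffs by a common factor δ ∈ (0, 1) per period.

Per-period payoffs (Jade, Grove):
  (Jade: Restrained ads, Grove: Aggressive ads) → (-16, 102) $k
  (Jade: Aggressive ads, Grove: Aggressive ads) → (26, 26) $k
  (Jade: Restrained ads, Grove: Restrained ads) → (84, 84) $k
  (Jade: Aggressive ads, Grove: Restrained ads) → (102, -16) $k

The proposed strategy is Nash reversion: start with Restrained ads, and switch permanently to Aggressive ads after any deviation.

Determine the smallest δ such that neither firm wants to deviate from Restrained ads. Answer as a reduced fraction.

Cooperation forever yields 84 each period: 84/(1−δ).
Deviating yields 102 once, then 26 forever: 102 + 26δ/(1−δ).
No profitable deviation requires 84/(1−δ) ≥ 102 + 26δ/(1−δ).
Multiplying by (1−δ): 84 ≥ 102(1−δ) + 26δ = 102 − 76δ.
So 76δ ≥ 18, i.e. δ ≥ 18/76 = 9/38.

9/38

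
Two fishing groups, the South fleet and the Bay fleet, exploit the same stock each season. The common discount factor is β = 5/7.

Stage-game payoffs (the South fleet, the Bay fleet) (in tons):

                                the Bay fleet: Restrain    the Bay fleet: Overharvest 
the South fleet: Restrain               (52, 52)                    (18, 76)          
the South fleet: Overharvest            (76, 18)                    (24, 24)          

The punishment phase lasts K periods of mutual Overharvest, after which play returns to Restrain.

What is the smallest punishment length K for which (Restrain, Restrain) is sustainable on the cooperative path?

2

Need Σ_{k=1}^{K} β^k ≥ (76−52)/(52−24) = 0.8571 at β = 5/7.
At K = 1 the sum is 0.7143 < 0.8571; at K = 2 it is 1.2245 ≥ 0.8571.
So the minimum punishment length is K = 2.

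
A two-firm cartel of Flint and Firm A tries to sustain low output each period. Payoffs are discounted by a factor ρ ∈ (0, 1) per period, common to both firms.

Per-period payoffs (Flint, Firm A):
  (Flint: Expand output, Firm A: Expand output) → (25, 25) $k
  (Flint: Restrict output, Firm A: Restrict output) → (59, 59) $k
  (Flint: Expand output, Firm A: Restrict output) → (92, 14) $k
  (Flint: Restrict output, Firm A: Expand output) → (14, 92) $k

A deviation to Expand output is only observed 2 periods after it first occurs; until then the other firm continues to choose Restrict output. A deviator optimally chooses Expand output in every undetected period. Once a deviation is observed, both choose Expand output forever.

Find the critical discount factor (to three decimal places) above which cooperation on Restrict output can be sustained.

0.702

A deviator earns 92 for 2 periods, then 25 forever; cooperating earns 59 forever. Multiplying the IC by (1−ρ):
59 ≥ 92(1−ρ^2) + 25ρ^2, so 67·ρ^2 ≥ 33 and ρ^2 ≥ 33/67.
ρ ≥ (33/67)^(1/2) ≈ 0.702.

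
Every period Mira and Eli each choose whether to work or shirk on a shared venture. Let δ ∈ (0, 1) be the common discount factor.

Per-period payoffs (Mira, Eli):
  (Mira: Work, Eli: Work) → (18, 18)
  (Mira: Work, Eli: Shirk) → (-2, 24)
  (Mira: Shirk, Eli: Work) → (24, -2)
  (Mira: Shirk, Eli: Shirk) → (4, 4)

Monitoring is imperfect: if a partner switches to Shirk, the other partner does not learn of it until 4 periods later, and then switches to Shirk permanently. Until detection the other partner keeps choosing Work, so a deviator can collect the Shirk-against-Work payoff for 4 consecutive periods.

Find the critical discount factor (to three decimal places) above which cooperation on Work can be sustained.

Deviating for the 4 undetected periods gains 24−18 = 6 per period over cooperation, then loses 18−4 = 14 per period forever once punishment starts.
Gain: 6(1 + δ + … + δ^3); loss: 14·δ^4/(1−δ).
No profitable deviation ⇔ 6(1−δ^4) ≤ 14·δ^4, i.e. δ^4 ≥ 6/(6+14) = 3/10.
Hence δ ≥ (3/10)^(1/4) ≈ 0.740.

0.740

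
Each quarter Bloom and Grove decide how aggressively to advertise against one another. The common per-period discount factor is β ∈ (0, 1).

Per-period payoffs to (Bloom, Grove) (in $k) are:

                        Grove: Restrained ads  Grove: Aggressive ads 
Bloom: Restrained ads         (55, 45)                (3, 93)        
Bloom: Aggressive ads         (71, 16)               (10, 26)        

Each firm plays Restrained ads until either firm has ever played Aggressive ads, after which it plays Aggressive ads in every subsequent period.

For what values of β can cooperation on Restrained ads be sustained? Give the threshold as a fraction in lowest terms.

48/67

Bloom's threshold: (71−55)/(71−10) = 16/61.
Grove's threshold: (93−45)/(93−26) = 48/67.
16/61 < 48/67, so Grove binds and β* = 48/67.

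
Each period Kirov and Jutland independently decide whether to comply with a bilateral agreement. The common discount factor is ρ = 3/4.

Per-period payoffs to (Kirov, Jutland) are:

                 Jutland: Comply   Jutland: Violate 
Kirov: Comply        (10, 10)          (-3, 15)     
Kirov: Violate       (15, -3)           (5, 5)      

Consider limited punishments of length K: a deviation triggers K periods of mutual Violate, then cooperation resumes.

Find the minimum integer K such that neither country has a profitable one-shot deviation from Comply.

Need Σ_{k=1}^{K} ρ^k ≥ (15−10)/(10−5) = 1.0000 at ρ = 3/4.
At K = 1 the sum is 0.7500 < 1.0000; at K = 2 it is 1.3125 ≥ 1.0000.
So the minimum punishment length is K = 2.

2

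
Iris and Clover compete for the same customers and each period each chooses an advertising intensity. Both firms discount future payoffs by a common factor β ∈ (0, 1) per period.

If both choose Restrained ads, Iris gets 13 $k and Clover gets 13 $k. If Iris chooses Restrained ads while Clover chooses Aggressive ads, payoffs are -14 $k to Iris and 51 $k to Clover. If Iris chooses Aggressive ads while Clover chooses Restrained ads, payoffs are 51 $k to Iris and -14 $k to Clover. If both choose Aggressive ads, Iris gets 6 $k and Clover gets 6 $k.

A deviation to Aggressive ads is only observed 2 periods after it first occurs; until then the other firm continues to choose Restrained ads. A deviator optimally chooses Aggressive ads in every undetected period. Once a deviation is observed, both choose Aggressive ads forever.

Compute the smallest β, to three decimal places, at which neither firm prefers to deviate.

0.919

The best deviation is to choose Aggressive ads for all 2 undetected periods, earning 51 each, then 6 forever once detected.
Deviation value: 51(1−β^2)/(1−β) + 6β^2/(1−β); cooperation value: 13/(1−β).
IC: 13 ≥ 51(1−β^2) + 6β^2 = 51 − 45β^2.
So β^2 ≥ 38/45, giving β ≥ (38/45)^(1/2) ≈ 0.919.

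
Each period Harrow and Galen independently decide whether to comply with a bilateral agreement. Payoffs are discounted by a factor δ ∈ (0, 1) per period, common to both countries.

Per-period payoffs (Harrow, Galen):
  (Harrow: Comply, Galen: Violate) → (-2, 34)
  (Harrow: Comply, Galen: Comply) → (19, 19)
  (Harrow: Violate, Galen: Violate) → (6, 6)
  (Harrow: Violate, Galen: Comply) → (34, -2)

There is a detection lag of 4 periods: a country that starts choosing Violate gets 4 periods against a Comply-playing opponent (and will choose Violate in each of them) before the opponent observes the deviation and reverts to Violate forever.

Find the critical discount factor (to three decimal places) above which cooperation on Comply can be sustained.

0.856

The best deviation is to choose Violate for all 4 undetected periods, earning 34 each, then 6 forever once detected.
Deviation value: 34(1−δ^4)/(1−δ) + 6δ^4/(1−δ); cooperation value: 19/(1−δ).
IC: 19 ≥ 34(1−δ^4) + 6δ^4 = 34 − 28δ^4.
So δ^4 ≥ 15/28, giving δ ≥ (15/28)^(1/4) ≈ 0.856.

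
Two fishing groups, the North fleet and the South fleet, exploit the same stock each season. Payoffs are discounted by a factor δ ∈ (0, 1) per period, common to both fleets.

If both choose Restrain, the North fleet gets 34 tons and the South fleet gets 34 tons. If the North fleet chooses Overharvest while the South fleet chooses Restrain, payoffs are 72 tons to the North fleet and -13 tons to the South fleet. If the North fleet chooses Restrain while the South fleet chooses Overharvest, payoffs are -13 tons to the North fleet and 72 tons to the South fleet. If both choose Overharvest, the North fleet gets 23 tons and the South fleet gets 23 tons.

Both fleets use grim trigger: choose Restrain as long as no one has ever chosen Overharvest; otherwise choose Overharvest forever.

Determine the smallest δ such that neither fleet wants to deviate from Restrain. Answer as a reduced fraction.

38/49

One-period gain from deviating is 72 − 34 = 38. The loss is 34 − 23 = 11 in every subsequent period, with present value 11·δ/(1−δ).
Deviation is unprofitable when 11·δ/(1−δ) ≥ 38, i.e. δ/(1−δ) ≥ 38/11.
Equivalently δ ≥ 38/(38+11) = 38/49.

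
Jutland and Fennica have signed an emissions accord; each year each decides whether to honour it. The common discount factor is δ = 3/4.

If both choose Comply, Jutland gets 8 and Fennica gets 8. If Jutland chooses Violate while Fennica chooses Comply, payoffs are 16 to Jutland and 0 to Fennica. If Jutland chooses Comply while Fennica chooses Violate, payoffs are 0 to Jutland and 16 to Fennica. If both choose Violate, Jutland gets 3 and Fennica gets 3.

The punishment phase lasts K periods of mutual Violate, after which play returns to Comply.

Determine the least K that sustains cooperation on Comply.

IC: δ(1−δ^K)/(1−δ) ≥ (16−8)/(8−3) = 8/5.
With δ = 3/4: need 1 − δ^K ≥ 8/5·(1−3/4)/(3/4), i.e. δ^K ≤ 0.4667.
Since (3/4)^2 = 0.5625 and (3/4)^3 = 0.4219, the smallest such K is 3.

3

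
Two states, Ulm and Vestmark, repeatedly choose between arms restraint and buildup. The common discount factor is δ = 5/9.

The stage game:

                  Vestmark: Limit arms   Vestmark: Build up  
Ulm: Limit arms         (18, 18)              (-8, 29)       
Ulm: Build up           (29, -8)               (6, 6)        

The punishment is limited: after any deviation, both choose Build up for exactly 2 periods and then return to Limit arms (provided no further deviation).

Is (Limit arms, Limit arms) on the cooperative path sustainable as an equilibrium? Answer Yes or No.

No

A one-shot deviation gives 29 now, then 6 for 2 periods, then back to 18.
Gain from deviating: (29−18) today; loss: (18−6) in each of the next 2 periods.
No-deviation condition: (18−6)(δ+…+δ^2) ≥ 29−18, i.e. δ+…+δ^2 ≥ 11/12.
At δ = 5/9: δ+…+δ^2 = 0.8642 < 0.9167.
So cooperation is not sustainable.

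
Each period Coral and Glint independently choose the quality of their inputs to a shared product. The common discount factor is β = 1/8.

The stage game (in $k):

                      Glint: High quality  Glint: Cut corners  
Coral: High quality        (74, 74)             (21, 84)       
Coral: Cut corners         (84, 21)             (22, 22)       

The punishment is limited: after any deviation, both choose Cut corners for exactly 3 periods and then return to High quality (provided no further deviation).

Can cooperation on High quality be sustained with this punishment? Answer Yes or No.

No

IC: β+…+β^3 ≥ (84−74)/(74−22) = 5/26.
At β = 1/8: partial sum = 0.1426 < 0.1923. Cooperation not sustainable.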